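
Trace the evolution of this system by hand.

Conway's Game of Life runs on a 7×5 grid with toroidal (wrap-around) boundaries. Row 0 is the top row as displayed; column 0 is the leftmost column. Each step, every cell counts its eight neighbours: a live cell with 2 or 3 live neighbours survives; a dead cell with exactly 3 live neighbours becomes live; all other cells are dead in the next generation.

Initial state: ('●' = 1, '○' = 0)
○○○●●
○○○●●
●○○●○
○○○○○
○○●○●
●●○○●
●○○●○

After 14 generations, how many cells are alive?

6

gen 0: ○○○●●
○○○●●
●○○●○
○○○○○
○○●○●
●●○○●
●○○●○
gen 1: ●○●○○
●○●○○
○○○●○
○○○●●
○●○●●
○●●○○
○●●●○
gen 2: ●○○○●
○○●●●
○○●●○
●○○○○
○●○○●
○○○○●
●○○●○
gen 3: ●●●○○
●●●○○
○●●○○
●●●●●
○○○○●
○○○●●
●○○●○
gen 4: ○○○●○
○○○●○
○○○○○
○○○○●
○●○○○
●○○●○
●○○●○
gen 5: ○○●●○
○○○○○
○○○○○
○○○○○
●○○○●
●●●○○
○○●●○
gen 6: ○○●●○
○○○○○
○○○○○
○○○○○
●○○○●
●○●○○
○○○○●
gen 7: ○○○●○
○○○○○
○○○○○
○○○○○
●●○○●
●●○●○
○●●○●
gen 8: ○○●●○
○○○○○
○○○○○
●○○○○
○●●○●
○○○●○
○●○○●
gen 9: ○○●●○
○○○○○
○○○○○
●●○○○
●●●●●
○●○●●
○○○○●
gen 10: ○○○●○
○○○○○
○○○○○
○○○●○
○○○○○
○●○○○
●○○○●
gen 11: ○○○○●
○○○○○
○○○○○
○○○○○
○○○○○
●○○○○
●○○○●
gen 12: ●○○○●
○○○○○
○○○○○
○○○○○
○○○○○
●○○○●
●○○○●
gen 13: ●○○○●
○○○○○
○○○○○
○○○○○
○○○○○
●○○○●
○●○●○
gen 14: ●○○○●
○○○○○
○○○○○
○○○○○
○○○○○
●○○○●
○●○●○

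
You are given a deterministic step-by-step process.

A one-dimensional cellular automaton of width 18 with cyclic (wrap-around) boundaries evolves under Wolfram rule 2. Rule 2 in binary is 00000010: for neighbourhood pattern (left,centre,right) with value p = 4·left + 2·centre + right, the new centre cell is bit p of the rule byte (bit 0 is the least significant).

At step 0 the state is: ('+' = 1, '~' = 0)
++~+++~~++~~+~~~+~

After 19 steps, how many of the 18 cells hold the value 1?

3

step 0: ++~+++~~++~~+~~~+~
step 1: ~~~~~~~+~~~+~~~+~~
step 2: ~~~~~~+~~~+~~~+~~~
step 3: ~~~~~+~~~+~~~+~~~~
step 4: ~~~~+~~~+~~~+~~~~~
step 5: ~~~+~~~+~~~+~~~~~~
step 6: ~~+~~~+~~~+~~~~~~~
step 7: ~+~~~+~~~+~~~~~~~~
step 8: +~~~+~~~+~~~~~~~~~
step 9: ~~~+~~~+~~~~~~~~~+
step 10: ~~+~~~+~~~~~~~~~+~
step 11: ~+~~~+~~~~~~~~~+~~
step 12: +~~~+~~~~~~~~~+~~~
step 13: ~~~+~~~~~~~~~+~~~+
step 14: ~~+~~~~~~~~~+~~~+~
step 15: ~+~~~~~~~~~+~~~+~~
step 16: +~~~~~~~~~+~~~+~~~
step 17: ~~~~~~~~~+~~~+~~~+
step 18: ~~~~~~~~+~~~+~~~+~
step 19: ~~~~~~~+~~~+~~~+~~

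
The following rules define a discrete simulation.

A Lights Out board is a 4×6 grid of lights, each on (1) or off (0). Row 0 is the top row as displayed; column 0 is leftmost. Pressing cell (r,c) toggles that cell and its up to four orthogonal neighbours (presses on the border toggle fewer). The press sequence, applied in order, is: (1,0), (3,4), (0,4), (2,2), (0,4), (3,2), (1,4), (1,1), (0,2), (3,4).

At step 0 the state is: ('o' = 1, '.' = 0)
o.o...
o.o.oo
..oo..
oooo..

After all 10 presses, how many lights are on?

0) o.o...
o.o.oo
..oo..
oooo..
1) ..o...
.oo.oo
o.oo..
oooo..
2) ..o...
.oo.oo
o.ooo.
ooo.oo
3) ..oooo
.oo..o
o.ooo.
ooo.oo
4) ..oooo
.o...o
oo..o.
oo..oo
5) ..o...
.o..oo
oo..o.
oo..oo
6) ..o...
.o..oo
ooo.o.
o.oooo
7) ..o.o.
.o.o..
ooo...
o.oooo
8) .oo.o.
o.oo..
o.o...
o.oooo
9) ...oo.
o..o..
o.o...
o.oooo
10) ...oo.
o..o..
o.o.o.
o.o...

9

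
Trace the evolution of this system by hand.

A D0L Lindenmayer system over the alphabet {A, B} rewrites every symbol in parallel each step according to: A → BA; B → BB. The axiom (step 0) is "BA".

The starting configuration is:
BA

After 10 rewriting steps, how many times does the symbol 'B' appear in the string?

2047

step 0: BA
step 1: BBBA
step 2: BBBBBBBA
step 3: BBBBBBBBBBBBBBBA
step 4: BBBBBBBBBBBBBBBBBBBBBBBBBBBBBBBA
step 5: BBBBBBBBBBBBBBBBBBBBBBBBBBBBBBBBBBBBBBBBBBBBBBBBBBBBBBBBBBBBBBBA
step 6: BBBBBBBBBBBBBBBBBBBBBBBBBBBBBBBBBBBBBBBBBBBBBBBBBBBBBBBBBB…BBBBBBBBBBBBBBBBBBBBBBBBBBBBBBBBBBBBBBBBBBBBBBBBBBBBBBBBBA  (len 128)
step 7: BBBBBBBBBBBBBBBBBBBBBBBBBBBBBBBBBBBBBBBBBBBBBBBBBBBBBBBBBB…BBBBBBBBBBBBBBBBBBBBBBBBBBBBBBBBBBBBBBBBBBBBBBBBBBBBBBBBBA  (len 256)
step 8: BBBBBBBBBBBBBBBBBBBBBBBBBBBBBBBBBBBBBBBBBBBBBBBBBBBBBBBBBB…BBBBBBBBBBBBBBBBBBBBBBBBBBBBBBBBBBBBBBBBBBBBBBBBBBBBBBBBBA  (len 512)
step 9: BBBBBBBBBBBBBBBBBBBBBBBBBBBBBBBBBBBBBBBBBBBBBBBBBBBBBBBBBB…BBBBBBBBBBBBBBBBBBBBBBBBBBBBBBBBBBBBBBBBBBBBBBBBBBBBBBBBBA  (len 1024)
step 10: BBBBBBBBBBBBBBBBBBBBBBBBBBBBBBBBBBBBBBBBBBBBBBBBBBBBBBBBBB…BBBBBBBBBBBBBBBBBBBBBBBBBBBBBBBBBBBBBBBBBBBBBBBBBBBBBBBBBA  (len 2048)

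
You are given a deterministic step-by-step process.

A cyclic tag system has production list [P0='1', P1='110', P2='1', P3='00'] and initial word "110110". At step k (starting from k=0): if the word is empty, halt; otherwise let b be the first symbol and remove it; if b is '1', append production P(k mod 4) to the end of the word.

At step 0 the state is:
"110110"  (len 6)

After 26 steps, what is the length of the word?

11

k=0  "110110"  (len 6)
k=1  "101101"  (len 6)
k=2  "01101110"  (len 8)
k=3  "1101110"  (len 7)
k=4  "10111000"  (len 8)
k=5  "01110001"  (len 8)
k=6  "1110001"  (len 7)
k=7  "1100011"  (len 7)
k=8  "10001100"  (len 8)
k=9  "00011001"  (len 8)
k=10  "0011001"  (len 7)
k=11  "011001"  (len 6)
k=12  "11001"  (len 5)
k=13  "10011"  (len 5)
k=14  "0011110"  (len 7)
k=15  "011110"  (len 6)
k=16  "11110"  (len 5)
k=17  "11101"  (len 5)
k=18  "1101110"  (len 7)
k=19  "1011101"  (len 7)
k=20  "01110100"  (len 8)
k=21  "1110100"  (len 7)
k=22  "110100110"  (len 9)
k=23  "101001101"  (len 9)
k=24  "0100110100"  (len 10)
k=25  "100110100"  (len 9)
k=26  "00110100110"  (len 11)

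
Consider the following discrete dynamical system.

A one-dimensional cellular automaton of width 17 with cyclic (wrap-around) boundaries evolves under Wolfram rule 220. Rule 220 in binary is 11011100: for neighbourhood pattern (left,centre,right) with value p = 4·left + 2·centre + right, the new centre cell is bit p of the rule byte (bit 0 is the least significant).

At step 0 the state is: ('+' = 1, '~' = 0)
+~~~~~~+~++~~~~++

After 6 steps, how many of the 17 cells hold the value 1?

14

[0] +~~~~~~+~++~~~~++
[1] ++~~~~~+~+++~~~++
[2] +++~~~~+~++++~~++
[3] ++++~~~+~+++++~++
[4] +++++~~+~+++++~++
[5] ++++++~+~+++++~++
[6] ++++++~+~+++++~++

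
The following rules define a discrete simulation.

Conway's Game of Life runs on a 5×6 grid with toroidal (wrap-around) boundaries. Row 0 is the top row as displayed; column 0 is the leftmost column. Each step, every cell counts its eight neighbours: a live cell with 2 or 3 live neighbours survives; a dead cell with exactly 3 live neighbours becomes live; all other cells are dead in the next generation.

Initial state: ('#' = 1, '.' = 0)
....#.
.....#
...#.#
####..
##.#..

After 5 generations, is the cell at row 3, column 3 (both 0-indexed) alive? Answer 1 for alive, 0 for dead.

0

0) ....#.
.....#
...#.#
####..
##.#..
1) #...##
.....#
.#.#.#
...#.#
#..###
2) ...#..
......
..#..#
...#..
...#..
3) ......
......
......
..###.
..###.
4) ...#..
......
...#..
..#.#.
..#.#.
5) ...#..
......
...#..
..#.#.
..#.#.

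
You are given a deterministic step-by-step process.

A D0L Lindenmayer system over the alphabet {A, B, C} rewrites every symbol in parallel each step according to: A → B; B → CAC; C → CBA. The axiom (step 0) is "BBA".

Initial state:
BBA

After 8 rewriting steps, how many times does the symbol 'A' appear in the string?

985

step 0: BBA
step 1: CACCACB
step 2: CBABCBACBABCBACAC
step 3: CBACACBCACCBACACBCBACACBCACCBACACBCBABCBA
step 4: CBACACBCBABCBACACCBABCBACBACACBCBABCBACACCBACACBCBABCBACACCBABCBACBACACBCBABCBACACCBACACBCACCBACACB
step 5: CBACACBCBABCBACACCBACACBCACCBACACBCBABCBACBACACBCACCBACACB…CACCBACACBCBABCBACBACACBCBABCBACACCBABCBACBACACBCBABCBACAC  (len 239)
step 6: CBACACBCBABCBACACCBACACBCACCBACACBCBABCBACBACACBCBABCBACAC…CBACACBCACCBACACBCBACACBCBABCBACACCBACACBCACCBACACBCBABCBA  (len 577)
step 7: CBACACBCBABCBACACCBACACBCACCBACACBCBABCBACBACACBCBABCBACAC…CBACACBCBABCBACACCBABCBACBACACBCBABCBACACCBACACBCACCBACACB  (len 1393)
step 8: CBACACBCBABCBACACCBACACBCACCBACACBCBABCBACBACACBCBABCBACAC…CACCBACACBCBABCBACBACACBCBABCBACACCBABCBACBACACBCBABCBACAC  (len 3363)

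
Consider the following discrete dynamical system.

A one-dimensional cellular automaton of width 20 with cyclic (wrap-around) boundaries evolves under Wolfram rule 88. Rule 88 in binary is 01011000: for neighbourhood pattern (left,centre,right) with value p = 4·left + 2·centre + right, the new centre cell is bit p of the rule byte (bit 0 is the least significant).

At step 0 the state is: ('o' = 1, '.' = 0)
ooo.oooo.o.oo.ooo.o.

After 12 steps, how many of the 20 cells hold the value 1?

5

gen 0: ooo.oooo.o.oo.ooo.o.
gen 1: o.o.o..o...oo.o.o...
gen 2: .....o..o..oo....o..
gen 3: ......o..o.ooo....o.
gen 4: .......o...o.oo....o
gen 5: o.......o....ooo....
gen 6: .o.......o...o.oo...
gen 7: ..o.......o....ooo..
gen 8: ...o.......o...o.oo.
gen 9: ....o.......o....ooo
gen 10: o....o.......o...o.o
gen 11: oo....o.......o....o
gen 12: .oo....o.......o...o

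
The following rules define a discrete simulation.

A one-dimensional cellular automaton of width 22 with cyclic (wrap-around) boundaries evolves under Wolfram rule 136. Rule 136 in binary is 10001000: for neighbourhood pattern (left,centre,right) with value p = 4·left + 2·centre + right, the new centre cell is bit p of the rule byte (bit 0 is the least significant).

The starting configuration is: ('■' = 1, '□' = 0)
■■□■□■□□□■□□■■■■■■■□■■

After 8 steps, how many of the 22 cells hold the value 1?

t=0: ■■□■□■□□□■□□■■■■■■■□■■
t=1: ■□□□□□□□□□□□■■■■■■□□■■
t=2: □□□□□□□□□□□□■■■■■□□□■■
t=3: □□□□□□□□□□□□■■■■□□□□■□
t=4: □□□□□□□□□□□□■■■□□□□□□□
t=5: □□□□□□□□□□□□■■□□□□□□□□
t=6: □□□□□□□□□□□□■□□□□□□□□□
t=7: □□□□□□□□□□□□□□□□□□□□□□
t=8: □□□□□□□□□□□□□□□□□□□□□□

0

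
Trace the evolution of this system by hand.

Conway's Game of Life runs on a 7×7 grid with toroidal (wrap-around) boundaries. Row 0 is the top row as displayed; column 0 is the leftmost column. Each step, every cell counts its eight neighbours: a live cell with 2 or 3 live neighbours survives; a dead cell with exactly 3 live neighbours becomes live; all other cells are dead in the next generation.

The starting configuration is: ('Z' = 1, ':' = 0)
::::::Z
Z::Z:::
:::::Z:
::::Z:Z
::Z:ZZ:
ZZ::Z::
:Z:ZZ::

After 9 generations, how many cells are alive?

[0] ::::::Z
Z::Z:::
:::::Z:
::::Z:Z
::Z:ZZ:
ZZ::Z::
:Z:ZZ::
[1] Z:ZZZ::
::::::Z
::::ZZZ
:::ZZ:Z
ZZ::Z:Z
ZZ:::::
:ZZZZZ:
[2] Z:::::Z
Z:::::Z
Z::ZZ:Z
:::Z:::
:ZZZZ:Z
:::::::
:::::ZZ
[3] :::::::
:Z:::::
Z::ZZZZ
:Z::::Z
::ZZZ::
Z:ZZZ:Z
Z::::ZZ
[4] Z:::::Z
Z:::ZZZ
:ZZ:ZZZ
:Z::::Z
::::Z:Z
Z:Z::::
ZZ:ZZZ:
[5] :::Z:::
:::ZZ::
:ZZZZ::
:ZZZZ:Z
:Z:::ZZ
Z:Z::::
::ZZZZ:
[6] :::::Z:
:::::::
ZZ:::::
::::::Z
::::ZZZ
Z:Z::::
:ZZ:Z::
[7] :::::::
:::::::
Z::::::
::::::Z
Z::::ZZ
Z:Z:Z:Z
:ZZZ:::
[8] ::Z::::
:::::::
:::::::
:::::Z:
:Z:::::
::Z:Z::
ZZZZ:::
[9] ::ZZ:::
:::::::
:::::::
:::::::
:::::::
Z::::::
:::::::

3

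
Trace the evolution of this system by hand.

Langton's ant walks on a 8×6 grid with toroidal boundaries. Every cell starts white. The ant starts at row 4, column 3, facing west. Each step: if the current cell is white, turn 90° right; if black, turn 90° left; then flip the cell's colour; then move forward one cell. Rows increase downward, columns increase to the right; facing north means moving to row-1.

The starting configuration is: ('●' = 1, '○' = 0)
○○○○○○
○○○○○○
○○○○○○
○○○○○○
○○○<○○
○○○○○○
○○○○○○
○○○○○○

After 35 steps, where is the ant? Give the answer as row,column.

4,0

0) ○○○○○○
○○○○○○
○○○○○○
○○○○○○
○○○<○○
○○○○○○
○○○○○○
○○○○○○
1) ○○○○○○
○○○○○○
○○○○○○
○○○^○○
○○○●○○
○○○○○○
○○○○○○
○○○○○○
2) ○○○○○○
○○○○○○
○○○○○○
○○○●>○
○○○●○○
○○○○○○
○○○○○○
○○○○○○
3) ○○○○○○
○○○○○○
○○○○○○
○○○●●○
○○○●v○
○○○○○○
○○○○○○
○○○○○○
4) ○○○○○○
○○○○○○
○○○○○○
○○○●●○
○○○<●○
○○○○○○
○○○○○○
○○○○○○
5) ○○○○○○
○○○○○○
○○○○○○
○○○●●○
○○○○●○
○○○v○○
○○○○○○
○○○○○○
6) ○○○○○○
○○○○○○
○○○○○○
○○○●●○
○○○○●○
○○<●○○
○○○○○○
○○○○○○
7) ○○○○○○
○○○○○○
○○○○○○
○○○●●○
○○^○●○
○○●●○○
○○○○○○
○○○○○○
8) ○○○○○○
○○○○○○
○○○○○○
○○○●●○
○○●>●○
○○●●○○
○○○○○○
○○○○○○
9) ○○○○○○
○○○○○○
○○○○○○
○○○●●○
○○●●●○
○○●v○○
○○○○○○
○○○○○○
10) ○○○○○○
○○○○○○
○○○○○○
○○○●●○
○○●●●○
○○●○>○
○○○○○○
○○○○○○
11) ○○○○○○
○○○○○○
○○○○○○
○○○●●○
○○●●●○
○○●○●○
○○○○v○
○○○○○○
12) ○○○○○○
○○○○○○
○○○○○○
○○○●●○
○○●●●○
○○●○●○
○○○<●○
○○○○○○
13) ○○○○○○
○○○○○○
○○○○○○
○○○●●○
○○●●●○
○○●^●○
○○○●●○
○○○○○○
14) ○○○○○○
○○○○○○
○○○○○○
○○○●●○
○○●●●○
○○●●>○
○○○●●○
○○○○○○
15) ○○○○○○
○○○○○○
○○○○○○
○○○●●○
○○●●^○
○○●●○○
○○○●●○
○○○○○○
16) ○○○○○○
○○○○○○
○○○○○○
○○○●●○
○○●<○○
○○●●○○
○○○●●○
○○○○○○
17) ○○○○○○
○○○○○○
○○○○○○
○○○●●○
○○●○○○
○○●v○○
○○○●●○
○○○○○○
18) ○○○○○○
○○○○○○
○○○○○○
○○○●●○
○○●○○○
○○●○>○
○○○●●○
○○○○○○
19) ○○○○○○
○○○○○○
○○○○○○
○○○●●○
○○●○○○
○○●○●○
○○○●v○
○○○○○○
20) ○○○○○○
○○○○○○
○○○○○○
○○○●●○
○○●○○○
○○●○●○
○○○●○>
○○○○○○
21) ○○○○○○
○○○○○○
○○○○○○
○○○●●○
○○●○○○
○○●○●○
○○○●○●
○○○○○v
22) ○○○○○○
○○○○○○
○○○○○○
○○○●●○
○○●○○○
○○●○●○
○○○●○●
○○○○<●
23) ○○○○○○
○○○○○○
○○○○○○
○○○●●○
○○●○○○
○○●○●○
○○○●^●
○○○○●●
24) ○○○○○○
○○○○○○
○○○○○○
○○○●●○
○○●○○○
○○●○●○
○○○●●>
○○○○●●
25) ○○○○○○
○○○○○○
○○○○○○
○○○●●○
○○●○○○
○○●○●^
○○○●●○
○○○○●●
26) ○○○○○○
○○○○○○
○○○○○○
○○○●●○
○○●○○○
>○●○●●
○○○●●○
○○○○●●
27) ○○○○○○
○○○○○○
○○○○○○
○○○●●○
○○●○○○
●○●○●●
v○○●●○
○○○○●●
28) ○○○○○○
○○○○○○
○○○○○○
○○○●●○
○○●○○○
●○●○●●
●○○●●<
○○○○●●
29) ○○○○○○
○○○○○○
○○○○○○
○○○●●○
○○●○○○
●○●○●^
●○○●●●
○○○○●●
30) ○○○○○○
○○○○○○
○○○○○○
○○○●●○
○○●○○○
●○●○<○
●○○●●●
○○○○●●
31) ○○○○○○
○○○○○○
○○○○○○
○○○●●○
○○●○○○
●○●○○○
●○○●v●
○○○○●●
32) ○○○○○○
○○○○○○
○○○○○○
○○○●●○
○○●○○○
●○●○○○
●○○●○>
○○○○●●
33) ○○○○○○
○○○○○○
○○○○○○
○○○●●○
○○●○○○
●○●○○^
●○○●○○
○○○○●●
34) ○○○○○○
○○○○○○
○○○○○○
○○○●●○
○○●○○○
>○●○○●
●○○●○○
○○○○●●
35) ○○○○○○
○○○○○○
○○○○○○
○○○●●○
^○●○○○
○○●○○●
●○○●○○
○○○○●●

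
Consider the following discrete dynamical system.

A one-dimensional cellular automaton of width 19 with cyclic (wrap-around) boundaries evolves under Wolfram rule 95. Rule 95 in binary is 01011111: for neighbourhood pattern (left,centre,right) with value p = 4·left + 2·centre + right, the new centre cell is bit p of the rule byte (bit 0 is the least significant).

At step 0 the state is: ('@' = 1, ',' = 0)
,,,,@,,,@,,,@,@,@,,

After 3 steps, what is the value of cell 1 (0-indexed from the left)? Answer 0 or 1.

1

gen 0: ,,,,@,,,@,,,@,@,@,,
gen 1: @@@@@@@@@@@@@,@,@@@
gen 2: ,,,,,,,,,,,,@,@,@,,
gen 3: @@@@@@@@@@@@@,@,@@@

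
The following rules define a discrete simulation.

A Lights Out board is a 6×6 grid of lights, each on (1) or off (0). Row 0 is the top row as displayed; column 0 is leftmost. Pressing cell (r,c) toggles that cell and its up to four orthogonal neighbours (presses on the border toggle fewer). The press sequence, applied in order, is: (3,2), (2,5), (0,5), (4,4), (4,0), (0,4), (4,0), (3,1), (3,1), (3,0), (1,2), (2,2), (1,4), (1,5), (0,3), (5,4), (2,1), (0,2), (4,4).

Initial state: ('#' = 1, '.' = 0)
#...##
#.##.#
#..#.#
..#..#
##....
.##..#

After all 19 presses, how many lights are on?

21

0) #...##
#.##.#
#..#.#
..#..#
##....
.##..#
1) #...##
#.##.#
#.##.#
.#.#.#
###...
.##..#
2) #...##
#.##..
#.###.
.#.#..
###...
.##..#
3) #.....
#.##.#
#.###.
.#.#..
###...
.##..#
4) #.....
#.##.#
#.###.
.#.##.
######
.##.##
5) #.....
#.##.#
#.###.
##.##.
..####
###.##
6) #..###
#.####
#.###.
##.##.
..####
###.##
7) #..###
#.####
#.###.
.#.##.
######
.##.##
8) #..###
#.####
#####.
#.###.
#.####
.##.##
9) #..###
#.####
#.###.
.#.##.
######
.##.##
10) #..###
#.####
..###.
#..##.
.#####
.##.##
11) #.####
##..##
...##.
#..##.
.#####
.##.##
12) #.####
###.##
.##.#.
#.###.
.#####
.##.##
13) #.##.#
####..
.##...
#.###.
.#####
.##.##
14) #.##..
######
.##..#
#.###.
.#####
.##.##
15) #...#.
###.##
.##..#
#.###.
.#####
.##.##
16) #...#.
###.##
.##..#
#.###.
.###.#
.###..
17) #...#.
#.#.##
#....#
#####.
.###.#
.###..
18) #####.
#...##
#....#
#####.
.###.#
.###..
19) #####.
#...##
#....#
####..
.##.#.
.####.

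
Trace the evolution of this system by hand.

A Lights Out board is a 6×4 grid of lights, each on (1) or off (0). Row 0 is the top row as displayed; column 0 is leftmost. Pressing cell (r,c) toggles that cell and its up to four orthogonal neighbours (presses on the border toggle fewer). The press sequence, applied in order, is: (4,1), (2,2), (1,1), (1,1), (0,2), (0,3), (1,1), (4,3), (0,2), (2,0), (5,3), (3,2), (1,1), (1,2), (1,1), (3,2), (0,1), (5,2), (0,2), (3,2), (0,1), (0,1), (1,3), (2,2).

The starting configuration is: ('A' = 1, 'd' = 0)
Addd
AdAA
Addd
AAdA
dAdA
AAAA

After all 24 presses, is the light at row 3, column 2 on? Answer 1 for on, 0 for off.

1

k=0  Addd
AdAA
Addd
AAdA
dAdA
AAAA
k=1  Addd
AdAA
Addd
AddA
AdAA
AdAA
k=2  Addd
AddA
AAAA
AdAA
AdAA
AdAA
k=3  AAdd
dAAA
AdAA
AdAA
AdAA
AdAA
k=4  Addd
AddA
AAAA
AdAA
AdAA
AdAA
k=5  AAAA
AdAA
AAAA
AdAA
AdAA
AdAA
k=6  AAdd
AdAd
AAAA
AdAA
AdAA
AdAA
k=7  Addd
dAdd
AdAA
AdAA
AdAA
AdAA
k=8  Addd
dAdd
AdAA
AdAd
Addd
AdAd
k=9  AAAA
dAAd
AdAA
AdAd
Addd
AdAd
k=10  AAAA
AAAd
dAAA
ddAd
Addd
AdAd
k=11  AAAA
AAAd
dAAA
ddAd
AddA
AddA
k=12  AAAA
AAAd
dAdA
dAdA
AdAA
AddA
k=13  AdAA
dddd
dddA
dAdA
AdAA
AddA
k=14  AddA
dAAA
ddAA
dAdA
AdAA
AddA
k=15  AAdA
AddA
dAAA
dAdA
AdAA
AddA
k=16  AAdA
AddA
dAdA
ddAd
AddA
AddA
k=17  ddAA
AAdA
dAdA
ddAd
AddA
AddA
k=18  ddAA
AAdA
dAdA
ddAd
AdAA
AAAd
k=19  dAdd
AAAA
dAdA
ddAd
AdAA
AAAd
k=20  dAdd
AAAA
dAAA
dAdA
AddA
AAAd
k=21  AdAd
AdAA
dAAA
dAdA
AddA
AAAd
k=22  dAdd
AAAA
dAAA
dAdA
AddA
AAAd
k=23  dAdA
AAdd
dAAd
dAdA
AddA
AAAd
k=24  dAdA
AAAd
dddA
dAAA
AddA
AAAd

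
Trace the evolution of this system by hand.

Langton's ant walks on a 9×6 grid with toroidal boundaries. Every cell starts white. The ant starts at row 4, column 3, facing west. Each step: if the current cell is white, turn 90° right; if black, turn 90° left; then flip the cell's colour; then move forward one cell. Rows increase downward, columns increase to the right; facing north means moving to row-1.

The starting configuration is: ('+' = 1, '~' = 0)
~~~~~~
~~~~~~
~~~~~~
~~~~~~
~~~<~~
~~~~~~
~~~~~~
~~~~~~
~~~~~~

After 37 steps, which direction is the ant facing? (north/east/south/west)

[0] ~~~~~~
~~~~~~
~~~~~~
~~~~~~
~~~<~~
~~~~~~
~~~~~~
~~~~~~
~~~~~~
[1] ~~~~~~
~~~~~~
~~~~~~
~~~^~~
~~~+~~
~~~~~~
~~~~~~
~~~~~~
~~~~~~
[2] ~~~~~~
~~~~~~
~~~~~~
~~~+>~
~~~+~~
~~~~~~
~~~~~~
~~~~~~
~~~~~~
[3] ~~~~~~
~~~~~~
~~~~~~
~~~++~
~~~+v~
~~~~~~
~~~~~~
~~~~~~
~~~~~~
[4] ~~~~~~
~~~~~~
~~~~~~
~~~++~
~~~<+~
~~~~~~
~~~~~~
~~~~~~
~~~~~~
[5] ~~~~~~
~~~~~~
~~~~~~
~~~++~
~~~~+~
~~~v~~
~~~~~~
~~~~~~
~~~~~~
[6] ~~~~~~
~~~~~~
~~~~~~
~~~++~
~~~~+~
~~<+~~
~~~~~~
~~~~~~
~~~~~~
[7] ~~~~~~
~~~~~~
~~~~~~
~~~++~
~~^~+~
~~++~~
~~~~~~
~~~~~~
~~~~~~
[8] ~~~~~~
~~~~~~
~~~~~~
~~~++~
~~+>+~
~~++~~
~~~~~~
~~~~~~
~~~~~~
[9] ~~~~~~
~~~~~~
~~~~~~
~~~++~
~~+++~
~~+v~~
~~~~~~
~~~~~~
~~~~~~
[10] ~~~~~~
~~~~~~
~~~~~~
~~~++~
~~+++~
~~+~>~
~~~~~~
~~~~~~
~~~~~~
[11] ~~~~~~
~~~~~~
~~~~~~
~~~++~
~~+++~
~~+~+~
~~~~v~
~~~~~~
~~~~~~
[12] ~~~~~~
~~~~~~
~~~~~~
~~~++~
~~+++~
~~+~+~
~~~<+~
~~~~~~
~~~~~~
[13] ~~~~~~
~~~~~~
~~~~~~
~~~++~
~~+++~
~~+^+~
~~~++~
~~~~~~
~~~~~~
[14] ~~~~~~
~~~~~~
~~~~~~
~~~++~
~~+++~
~~++>~
~~~++~
~~~~~~
~~~~~~
[15] ~~~~~~
~~~~~~
~~~~~~
~~~++~
~~++^~
~~++~~
~~~++~
~~~~~~
~~~~~~
[16] ~~~~~~
~~~~~~
~~~~~~
~~~++~
~~+<~~
~~++~~
~~~++~
~~~~~~
~~~~~~
[17] ~~~~~~
~~~~~~
~~~~~~
~~~++~
~~+~~~
~~+v~~
~~~++~
~~~~~~
~~~~~~
[18] ~~~~~~
~~~~~~
~~~~~~
~~~++~
~~+~~~
~~+~>~
~~~++~
~~~~~~
~~~~~~
[19] ~~~~~~
~~~~~~
~~~~~~
~~~++~
~~+~~~
~~+~+~
~~~+v~
~~~~~~
~~~~~~
[20] ~~~~~~
~~~~~~
~~~~~~
~~~++~
~~+~~~
~~+~+~
~~~+~>
~~~~~~
~~~~~~
[21] ~~~~~~
~~~~~~
~~~~~~
~~~++~
~~+~~~
~~+~+~
~~~+~+
~~~~~v
~~~~~~
[22] ~~~~~~
~~~~~~
~~~~~~
~~~++~
~~+~~~
~~+~+~
~~~+~+
~~~~<+
~~~~~~
[23] ~~~~~~
~~~~~~
~~~~~~
~~~++~
~~+~~~
~~+~+~
~~~+^+
~~~~++
~~~~~~
[24] ~~~~~~
~~~~~~
~~~~~~
~~~++~
~~+~~~
~~+~+~
~~~++>
~~~~++
~~~~~~
[25] ~~~~~~
~~~~~~
~~~~~~
~~~++~
~~+~~~
~~+~+^
~~~++~
~~~~++
~~~~~~
[26] ~~~~~~
~~~~~~
~~~~~~
~~~++~
~~+~~~
>~+~++
~~~++~
~~~~++
~~~~~~
[27] ~~~~~~
~~~~~~
~~~~~~
~~~++~
~~+~~~
+~+~++
v~~++~
~~~~++
~~~~~~
[28] ~~~~~~
~~~~~~
~~~~~~
~~~++~
~~+~~~
+~+~++
+~~++<
~~~~++
~~~~~~
[29] ~~~~~~
~~~~~~
~~~~~~
~~~++~
~~+~~~
+~+~+^
+~~+++
~~~~++
~~~~~~
[30] ~~~~~~
~~~~~~
~~~~~~
~~~++~
~~+~~~
+~+~<~
+~~+++
~~~~++
~~~~~~
[31] ~~~~~~
~~~~~~
~~~~~~
~~~++~
~~+~~~
+~+~~~
+~~+v+
~~~~++
~~~~~~
[32] ~~~~~~
~~~~~~
~~~~~~
~~~++~
~~+~~~
+~+~~~
+~~+~>
~~~~++
~~~~~~
[33] ~~~~~~
~~~~~~
~~~~~~
~~~++~
~~+~~~
+~+~~^
+~~+~~
~~~~++
~~~~~~
[34] ~~~~~~
~~~~~~
~~~~~~
~~~++~
~~+~~~
>~+~~+
+~~+~~
~~~~++
~~~~~~
[35] ~~~~~~
~~~~~~
~~~~~~
~~~++~
^~+~~~
~~+~~+
+~~+~~
~~~~++
~~~~~~
[36] ~~~~~~
~~~~~~
~~~~~~
~~~++~
+>+~~~
~~+~~+
+~~+~~
~~~~++
~~~~~~
[37] ~~~~~~
~~~~~~
~~~~~~
~~~++~
+++~~~
~v+~~+
+~~+~~
~~~~++
~~~~~~

south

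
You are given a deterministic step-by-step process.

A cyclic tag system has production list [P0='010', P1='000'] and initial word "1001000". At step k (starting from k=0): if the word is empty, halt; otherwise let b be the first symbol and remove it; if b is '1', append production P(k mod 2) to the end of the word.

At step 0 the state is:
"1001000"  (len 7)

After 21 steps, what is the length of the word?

1

t=0: "1001000"  (len 7)
t=1: "001000010"  (len 9)
t=2: "01000010"  (len 8)
t=3: "1000010"  (len 7)
t=4: "000010000"  (len 9)
t=5: "00010000"  (len 8)
t=6: "0010000"  (len 7)
t=7: "010000"  (len 6)
t=8: "10000"  (len 5)
t=9: "0000010"  (len 7)
t=10: "000010"  (len 6)
t=11: "00010"  (len 5)
t=12: "0010"  (len 4)
t=13: "010"  (len 3)
t=14: "10"  (len 2)
t=15: "0010"  (len 4)
t=16: "010"  (len 3)
t=17: "10"  (len 2)
t=18: "0000"  (len 4)
t=19: "000"  (len 3)
t=20: "00"  (len 2)
t=21: "0"  (len 1)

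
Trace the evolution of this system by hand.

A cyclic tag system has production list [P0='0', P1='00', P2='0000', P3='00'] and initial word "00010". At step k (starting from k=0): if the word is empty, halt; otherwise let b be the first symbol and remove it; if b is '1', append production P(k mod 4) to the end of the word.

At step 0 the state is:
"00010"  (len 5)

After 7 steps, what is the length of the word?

0

gen 0: "00010"  (len 5)
gen 1: "0010"  (len 4)
gen 2: "010"  (len 3)
gen 3: "10"  (len 2)
gen 4: "000"  (len 3)
gen 5: "00"  (len 2)
gen 6: "0"  (len 1)
gen 7: (halted — word empty)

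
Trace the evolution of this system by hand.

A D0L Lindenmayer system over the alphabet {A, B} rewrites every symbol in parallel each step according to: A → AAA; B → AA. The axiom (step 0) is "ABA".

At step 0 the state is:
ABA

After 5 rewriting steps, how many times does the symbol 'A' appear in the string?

648

gen 0: ABA
gen 1: AAAAAAAA
gen 2: AAAAAAAAAAAAAAAAAAAAAAAA
gen 3: AAAAAAAAAAAAAAAAAAAAAAAAAAAAAAAAAAAAAAAAAAAAAAAAAAAAAAAAAAAAAAAAAAAAAAAA
gen 4: AAAAAAAAAAAAAAAAAAAAAAAAAAAAAAAAAAAAAAAAAAAAAAAAAAAAAAAAAA…AAAAAAAAAAAAAAAAAAAAAAAAAAAAAAAAAAAAAAAAAAAAAAAAAAAAAAAAAA  (len 216)
gen 5: AAAAAAAAAAAAAAAAAAAAAAAAAAAAAAAAAAAAAAAAAAAAAAAAAAAAAAAAAA…AAAAAAAAAAAAAAAAAAAAAAAAAAAAAAAAAAAAAAAAAAAAAAAAAAAAAAAAAA  (len 648)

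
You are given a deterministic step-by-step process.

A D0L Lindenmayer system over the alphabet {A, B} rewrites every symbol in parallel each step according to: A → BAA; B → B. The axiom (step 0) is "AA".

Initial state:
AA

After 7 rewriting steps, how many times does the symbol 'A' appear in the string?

step 0: AA
step 1: BAABAA
step 2: BBAABAABBAABAA
step 3: BBBAABAABBAABAABBBAABAABBAABAA
step 4: BBBBAABAABBAABAABBBAABAABBAABAABBBBAABAABBAABAABBBAABAABBAABAA
step 5: BBBBBAABAABBAABAABBBAABAABBAABAABBBBAABAABBAABAABBBAABAABB…AABAABBAABAABBBAABAABBAABAABBBBAABAABBAABAABBBAABAABBAABAA  (len 126)
step 6: BBBBBBAABAABBAABAABBBAABAABBAABAABBBBAABAABBAABAABBBAABAAB…AABAABBAABAABBBAABAABBAABAABBBBAABAABBAABAABBBAABAABBAABAA  (len 254)
step 7: BBBBBBBAABAABBAABAABBBAABAABBAABAABBBBAABAABBAABAABBBAABAA…AABAABBAABAABBBAABAABBAABAABBBBAABAABBAABAABBBAABAABBAABAA  (len 510)

256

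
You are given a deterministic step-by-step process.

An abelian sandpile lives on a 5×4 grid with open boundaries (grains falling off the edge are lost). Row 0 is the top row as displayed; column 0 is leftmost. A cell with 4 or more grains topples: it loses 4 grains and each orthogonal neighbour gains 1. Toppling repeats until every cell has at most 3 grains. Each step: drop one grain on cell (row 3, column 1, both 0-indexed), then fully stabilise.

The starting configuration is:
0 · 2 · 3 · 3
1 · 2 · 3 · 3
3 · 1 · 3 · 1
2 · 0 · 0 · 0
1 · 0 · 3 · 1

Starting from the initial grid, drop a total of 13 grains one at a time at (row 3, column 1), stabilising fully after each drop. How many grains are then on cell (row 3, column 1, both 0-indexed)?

t=0: 0 · 2 · 3 · 3
1 · 2 · 3 · 3
3 · 1 · 3 · 1
2 · 0 · 0 · 0
1 · 0 · 3 · 1
t=1: 0 · 2 · 3 · 3
1 · 2 · 3 · 3
3 · 1 · 3 · 1
2 · 1 · 0 · 0
1 · 0 · 3 · 1
t=2: 0 · 2 · 3 · 3
1 · 2 · 3 · 3
3 · 1 · 3 · 1
2 · 2 · 0 · 0
1 · 0 · 3 · 1
t=3: 0 · 2 · 3 · 3
1 · 2 · 3 · 3
3 · 1 · 3 · 1
2 · 3 · 0 · 0
1 · 0 · 3 · 1
t=4: 0 · 2 · 3 · 3
1 · 2 · 3 · 3
3 · 2 · 3 · 1
3 · 0 · 1 · 0
1 · 1 · 3 · 1
t=5: 0 · 2 · 3 · 3
1 · 2 · 3 · 3
3 · 2 · 3 · 1
3 · 1 · 1 · 0
1 · 1 · 3 · 1
t=6: 0 · 2 · 3 · 3
1 · 2 · 3 · 3
3 · 2 · 3 · 1
3 · 2 · 1 · 0
1 · 1 · 3 · 1
t=7: 0 · 2 · 3 · 3
1 · 2 · 3 · 3
3 · 2 · 3 · 1
3 · 3 · 1 · 0
1 · 1 · 3 · 1
t=8: 1 · 0 · 2 · 1
3 · 1 · 3 · 1
1 · 2 · 1 · 3
1 · 2 · 3 · 0
2 · 2 · 3 · 1
t=9: 1 · 0 · 2 · 1
3 · 1 · 3 · 1
1 · 2 · 1 · 3
1 · 3 · 3 · 0
2 · 2 · 3 · 1
t=10: 1 · 0 · 2 · 1
3 · 1 · 3 · 1
1 · 3 · 2 · 3
2 · 2 · 1 · 1
3 · 0 · 1 · 2
t=11: 1 · 0 · 2 · 1
3 · 1 · 3 · 1
1 · 3 · 2 · 3
2 · 3 · 1 · 1
3 · 0 · 1 · 2
t=12: 1 · 0 · 2 · 1
3 · 2 · 3 · 1
2 · 0 · 3 · 3
3 · 1 · 2 · 1
3 · 1 · 1 · 2
t=13: 1 · 0 · 2 · 1
3 · 2 · 3 · 1
2 · 0 · 3 · 3
3 · 2 · 2 · 1
3 · 1 · 1 · 2

2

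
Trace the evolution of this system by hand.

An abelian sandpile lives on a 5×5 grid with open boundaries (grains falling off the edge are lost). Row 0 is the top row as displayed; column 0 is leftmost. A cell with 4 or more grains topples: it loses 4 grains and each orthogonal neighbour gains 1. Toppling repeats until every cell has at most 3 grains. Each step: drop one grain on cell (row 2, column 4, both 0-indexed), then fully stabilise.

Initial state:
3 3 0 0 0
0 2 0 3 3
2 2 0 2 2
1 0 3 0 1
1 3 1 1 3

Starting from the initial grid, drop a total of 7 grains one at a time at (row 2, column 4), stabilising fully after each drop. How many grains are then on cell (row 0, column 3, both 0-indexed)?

1

k=0  3 3 0 0 0
0 2 0 3 3
2 2 0 2 2
1 0 3 0 1
1 3 1 1 3
k=1  3 3 0 0 0
0 2 0 3 3
2 2 0 2 3
1 0 3 0 1
1 3 1 1 3
k=2  3 3 0 1 1
0 2 1 1 1
2 2 1 0 2
1 0 3 1 2
1 3 1 1 3
k=3  3 3 0 1 1
0 2 1 1 1
2 2 1 0 3
1 0 3 1 2
1 3 1 1 3
k=4  3 3 0 1 1
0 2 1 1 2
2 2 1 1 0
1 0 3 1 3
1 3 1 1 3
k=5  3 3 0 1 1
0 2 1 1 2
2 2 1 1 1
1 0 3 1 3
1 3 1 1 3
k=6  3 3 0 1 1
0 2 1 1 2
2 2 1 1 2
1 0 3 1 3
1 3 1 1 3
k=7  3 3 0 1 1
0 2 1 1 2
2 2 1 1 3
1 0 3 1 3
1 3 1 1 3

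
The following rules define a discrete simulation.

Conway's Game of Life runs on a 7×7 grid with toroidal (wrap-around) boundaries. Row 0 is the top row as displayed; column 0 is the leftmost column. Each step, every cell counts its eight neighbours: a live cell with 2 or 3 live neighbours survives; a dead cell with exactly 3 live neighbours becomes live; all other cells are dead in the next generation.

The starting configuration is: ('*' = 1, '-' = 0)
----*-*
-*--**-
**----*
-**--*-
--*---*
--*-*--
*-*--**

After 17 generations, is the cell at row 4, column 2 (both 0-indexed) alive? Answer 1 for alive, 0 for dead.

0

k=0  ----*-*
-*--**-
**----*
-**--*-
--*---*
--*-*--
*-*--**
k=1  -*-**--
-*--*--
----*-*
--*--*-
--*--*-
*-*----
**--*-*
k=2  -*-**--
*-*-*--
---**--
---****
--**--*
*-**-*-
----***
k=3  ***---*
-**--*-
--*---*
------*
**-----
***----
**----*
k=4  -----*-
---*-*-
***--**
-*----*
--*---*
--*----
-------
k=5  ----*--
***--*-
-**-**-
-------
***----
-------
-------
k=6  -*-----
*-*--**
*-*****
*--*---
-*-----
-*-----
-------
k=7  **----*
--*----
--*----
*--*-*-
***----
-------
-------
k=8  **-----
*-*----
-***---
*--*--*
***---*
-*-----
*------
k=9  *-----*
*--*---
---*--*
---*--*
--*---*
--*---*
*------
k=10  **----*
*------
*-***-*
*-**-**
*-**-**
**----*
**-----
k=11  ------*
--**-*-
--*-*--
-------
---*---
-----*-
--*----
k=12  --**---
--****-
--*-*--
---*---
-------
-------
-------
k=13  --*----
-*---*-
--*--*-
---*---
-------
-------
-------
k=14  -------
-**----
--*-*--
-------
-------
-------
-------
k=15  -------
-***---
-***---
-------
-------
-------
-------
k=16  --*----
-*-*---
-*-*---
--*----
-------
-------
-------
k=17  --*----
-*-*---
-*-*---
--*----
-------
-------
-------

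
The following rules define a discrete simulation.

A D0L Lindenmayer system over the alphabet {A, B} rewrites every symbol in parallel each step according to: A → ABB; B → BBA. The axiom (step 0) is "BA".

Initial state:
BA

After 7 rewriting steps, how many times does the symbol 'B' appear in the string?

2916

k=0  BA
k=1  BBAABB
k=2  BBABBAABBABBBBABBA
k=3  BBABBAABBBBABBAABBABBBBABBAABBBBABBABBABBAABBBBABBAABB
k=4  BBABBAABBBBABBAABBABBBBABBABBABBAABBBBABBAABBABBBBABBAABBB…AABBBBABBAABBBBABBAABBABBBBABBABBABBAABBBBABBAABBABBBBABBA  (len 162)
k=5  BBABBAABBBBABBAABBABBBBABBABBABBAABBBBABBAABBABBBBABBAABBB…ABBABBABBAABBBBABBAABBABBBBABBAABBBBABBABBABBAABBBBABBAABB  (len 486)
k=6  BBABBAABBBBABBAABBABBBBABBABBABBAABBBBABBAABBABBBBABBAABBB…AABBBBABBAABBBBABBAABBABBBBABBABBABBAABBBBABBAABBABBBBABBA  (len 1458)
k=7  BBABBAABBBBABBAABBABBBBABBABBABBAABBBBABBAABBABBBBABBAABBB…ABBABBABBAABBBBABBAABBABBBBABBAABBBBABBABBABBAABBBBABBAABB  (len 4374)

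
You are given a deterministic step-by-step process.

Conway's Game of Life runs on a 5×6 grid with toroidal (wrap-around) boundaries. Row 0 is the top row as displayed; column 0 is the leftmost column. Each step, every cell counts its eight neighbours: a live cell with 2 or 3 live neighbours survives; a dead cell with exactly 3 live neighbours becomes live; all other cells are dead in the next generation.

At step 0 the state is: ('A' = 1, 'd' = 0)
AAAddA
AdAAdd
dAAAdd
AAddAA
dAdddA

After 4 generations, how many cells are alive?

step 0: AAAddA
AdAAdd
dAAAdd
AAddAA
dAdddA
step 1: dddAAA
ddddAA
dddddd
dddAAA
dddddd
step 2: dddAdA
dddAdA
dddAdd
ddddAd
dddddd
step 3: dddddd
ddAAdd
dddAdd
dddddd
ddddAd
step 4: dddAdd
ddAAdd
ddAAdd
dddddd
dddddd

5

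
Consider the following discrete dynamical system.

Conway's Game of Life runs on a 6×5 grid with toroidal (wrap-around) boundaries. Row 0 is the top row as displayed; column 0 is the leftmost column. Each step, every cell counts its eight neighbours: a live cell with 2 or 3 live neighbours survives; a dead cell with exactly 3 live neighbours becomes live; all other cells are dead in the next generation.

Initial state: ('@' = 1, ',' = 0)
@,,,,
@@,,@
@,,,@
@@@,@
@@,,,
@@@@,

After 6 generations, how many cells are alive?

6

gen 0: @,,,,
@@,,@
@,,,@
@@@,@
@@,,,
@@@@,
gen 1: ,,,@,
,@,,,
,,@,,
,,@@,
,,,,,
,,@,,
gen 2: ,,@,,
,,@,,
,@@@,
,,@@,
,,@@,
,,,,,
gen 3: ,,,,,
,,,,,
,@,,,
,,,,@
,,@@,
,,@@,
gen 4: ,,,,,
,,,,,
,,,,,
,,@@,
,,@,@
,,@@,
gen 5: ,,,,,
,,,,,
,,,,,
,,@@,
,@,,@
,,@@,
gen 6: ,,,,,
,,,,,
,,,,,
,,@@,
,@,,@
,,@@,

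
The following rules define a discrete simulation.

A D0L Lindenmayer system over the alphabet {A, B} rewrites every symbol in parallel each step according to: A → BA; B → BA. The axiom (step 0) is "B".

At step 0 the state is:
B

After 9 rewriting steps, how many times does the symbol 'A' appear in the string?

256

gen 0: B
gen 1: BA
gen 2: BABA
gen 3: BABABABA
gen 4: BABABABABABABABA
gen 5: BABABABABABABABABABABABABABABABA
gen 6: BABABABABABABABABABABABABABABABABABABABABABABABABABABABABABABABA
gen 7: BABABABABABABABABABABABABABABABABABABABABABABABABABABABABA…BABABABABABABABABABABABABABABABABABABABABABABABABABABABABA  (len 128)
gen 8: BABABABABABABABABABABABABABABABABABABABABABABABABABABABABA…BABABABABABABABABABABABABABABABABABABABABABABABABABABABABA  (len 256)
gen 9: BABABABABABABABABABABABABABABABABABABABABABABABABABABABABA…BABABABABABABABABABABABABABABABABABABABABABABABABABABABABA  (len 512)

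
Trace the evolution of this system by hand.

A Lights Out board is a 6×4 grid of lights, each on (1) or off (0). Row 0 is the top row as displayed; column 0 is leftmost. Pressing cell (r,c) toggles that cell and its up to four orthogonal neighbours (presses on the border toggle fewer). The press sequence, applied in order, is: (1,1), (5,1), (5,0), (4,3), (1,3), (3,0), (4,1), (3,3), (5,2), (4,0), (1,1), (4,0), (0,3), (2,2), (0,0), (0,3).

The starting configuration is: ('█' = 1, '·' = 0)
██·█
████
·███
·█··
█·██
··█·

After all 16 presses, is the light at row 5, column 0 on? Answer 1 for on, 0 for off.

gen 0: ██·█
████
·███
·█··
█·██
··█·
gen 1: █··█
···█
··██
·█··
█·██
··█·
gen 2: █··█
···█
··██
·█··
████
██··
gen 3: █··█
···█
··██
·█··
·███
····
gen 4: █··█
···█
··██
·█·█
·█··
···█
gen 5: █···
··█·
··█·
·█·█
·█··
···█
gen 6: █···
··█·
█·█·
█··█
██··
···█
gen 7: █···
··█·
█·█·
██·█
··█·
·█·█
gen 8: █···
··█·
█·██
███·
··██
·█·█
gen 9: █···
··█·
█·██
███·
···█
··█·
gen 10: █···
··█·
█·██
·██·
██·█
█·█·
gen 11: ██··
██··
████
·██·
██·█
█·█·
gen 12: ██··
██··
████
███·
···█
··█·
gen 13: ████
██·█
████
███·
···█
··█·
gen 14: ████
████
█···
██··
···█
··█·
gen 15: ··██
·███
█···
██··
···█
··█·
gen 16: ····
·██·
█···
██··
···█
··█·

0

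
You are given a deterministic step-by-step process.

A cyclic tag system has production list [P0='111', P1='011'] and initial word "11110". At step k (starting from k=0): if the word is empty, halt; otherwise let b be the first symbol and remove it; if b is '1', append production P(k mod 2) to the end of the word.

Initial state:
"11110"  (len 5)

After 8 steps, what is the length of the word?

18

t=0: "11110"  (len 5)
t=1: "1110111"  (len 7)
t=2: "110111011"  (len 9)
t=3: "10111011111"  (len 11)
t=4: "0111011111011"  (len 13)
t=5: "111011111011"  (len 12)
t=6: "11011111011011"  (len 14)
t=7: "1011111011011111"  (len 16)
t=8: "011111011011111011"  (len 18)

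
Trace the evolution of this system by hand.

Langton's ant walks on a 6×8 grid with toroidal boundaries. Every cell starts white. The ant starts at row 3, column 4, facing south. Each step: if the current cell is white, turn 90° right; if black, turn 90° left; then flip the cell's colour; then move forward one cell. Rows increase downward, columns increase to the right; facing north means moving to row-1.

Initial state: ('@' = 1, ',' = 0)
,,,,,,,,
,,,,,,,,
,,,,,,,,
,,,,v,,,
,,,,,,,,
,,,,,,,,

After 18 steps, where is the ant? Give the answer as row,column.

2,5

0) ,,,,,,,,
,,,,,,,,
,,,,,,,,
,,,,v,,,
,,,,,,,,
,,,,,,,,
1) ,,,,,,,,
,,,,,,,,
,,,,,,,,
,,,<@,,,
,,,,,,,,
,,,,,,,,
2) ,,,,,,,,
,,,,,,,,
,,,^,,,,
,,,@@,,,
,,,,,,,,
,,,,,,,,
3) ,,,,,,,,
,,,,,,,,
,,,@>,,,
,,,@@,,,
,,,,,,,,
,,,,,,,,
4) ,,,,,,,,
,,,,,,,,
,,,@@,,,
,,,@v,,,
,,,,,,,,
,,,,,,,,
5) ,,,,,,,,
,,,,,,,,
,,,@@,,,
,,,@,>,,
,,,,,,,,
,,,,,,,,
6) ,,,,,,,,
,,,,,,,,
,,,@@,,,
,,,@,@,,
,,,,,v,,
,,,,,,,,
7) ,,,,,,,,
,,,,,,,,
,,,@@,,,
,,,@,@,,
,,,,<@,,
,,,,,,,,
8) ,,,,,,,,
,,,,,,,,
,,,@@,,,
,,,@^@,,
,,,,@@,,
,,,,,,,,
9) ,,,,,,,,
,,,,,,,,
,,,@@,,,
,,,@@>,,
,,,,@@,,
,,,,,,,,
10) ,,,,,,,,
,,,,,,,,
,,,@@^,,
,,,@@,,,
,,,,@@,,
,,,,,,,,
11) ,,,,,,,,
,,,,,,,,
,,,@@@>,
,,,@@,,,
,,,,@@,,
,,,,,,,,
12) ,,,,,,,,
,,,,,,,,
,,,@@@@,
,,,@@,v,
,,,,@@,,
,,,,,,,,
13) ,,,,,,,,
,,,,,,,,
,,,@@@@,
,,,@@<@,
,,,,@@,,
,,,,,,,,
14) ,,,,,,,,
,,,,,,,,
,,,@@^@,
,,,@@@@,
,,,,@@,,
,,,,,,,,
15) ,,,,,,,,
,,,,,,,,
,,,@<,@,
,,,@@@@,
,,,,@@,,
,,,,,,,,
16) ,,,,,,,,
,,,,,,,,
,,,@,,@,
,,,@v@@,
,,,,@@,,
,,,,,,,,
17) ,,,,,,,,
,,,,,,,,
,,,@,,@,
,,,@,>@,
,,,,@@,,
,,,,,,,,
18) ,,,,,,,,
,,,,,,,,
,,,@,^@,
,,,@,,@,
,,,,@@,,
,,,,,,,,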